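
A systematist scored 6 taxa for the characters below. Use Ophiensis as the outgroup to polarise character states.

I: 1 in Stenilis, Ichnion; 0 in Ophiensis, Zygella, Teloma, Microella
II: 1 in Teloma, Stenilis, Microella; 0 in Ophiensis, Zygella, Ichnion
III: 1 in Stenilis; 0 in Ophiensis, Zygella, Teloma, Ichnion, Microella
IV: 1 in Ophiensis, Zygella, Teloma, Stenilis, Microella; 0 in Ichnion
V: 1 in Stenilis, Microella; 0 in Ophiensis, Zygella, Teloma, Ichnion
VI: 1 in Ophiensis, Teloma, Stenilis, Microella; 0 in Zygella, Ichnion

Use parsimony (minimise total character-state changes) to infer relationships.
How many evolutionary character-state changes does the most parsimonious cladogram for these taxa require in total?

7

Character polarity is set by the outgroup: the derived state is whichever differs from the outgroup's state, so for IV, VI the derived state is '0', and for the remaining characters it is '1'.
I groups Ichnion and Stenilis, which is incompatible with the clades supported by the remaining characters; treating it as convergent (homoplasy) costs fewer steps than any alternative tree.
II: derived state '1' in Microella, Stenilis, and Teloma only — synapomorphy for {Microella, Stenilis, Teloma}.
III: derived state '1' in Stenilis only — an autapomorphy, so it tells us nothing about relationships among taxa.
IV: derived state '0' in Ichnion only — an autapomorphy, so it tells us nothing about relationships among taxa.
V: derived state '1' in Microella and Stenilis only — synapomorphy for {Microella, Stenilis}.
VI: derived state '0' in Ichnion and Zygella only — synapomorphy for {Ichnion, Zygella}.
Most parsimonious ingroup topology: ((Zygella,Ichnion),(Teloma,(Stenilis,Microella))).
Changes per character on this tree: I: 2; II: 1; III: 1; IV: 1; V: 1; VI: 1.
Total = 7.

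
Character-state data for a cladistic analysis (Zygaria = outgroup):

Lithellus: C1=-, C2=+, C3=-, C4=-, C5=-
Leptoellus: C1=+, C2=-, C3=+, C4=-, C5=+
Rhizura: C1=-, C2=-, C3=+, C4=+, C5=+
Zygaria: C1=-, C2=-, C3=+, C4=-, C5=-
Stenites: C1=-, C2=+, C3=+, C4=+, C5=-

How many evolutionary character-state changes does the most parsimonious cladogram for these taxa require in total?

6

Character polarity is set by the outgroup: the derived state is whichever differs from the outgroup's state, so for C3 the derived state is '-', and for the remaining characters it is '+'.
C1: derived state '+' in Leptoellus only — an autapomorphy, so it tells us nothing about relationships among taxa.
C2 (derived state '+') is shared by Lithellus and Stenites — a synapomorphy uniting that clade.
C3: derived state '-' in Lithellus only — an autapomorphy, so it tells us nothing about relationships among taxa.
C4 (state '+') occurs in Rhizura and Stenites but conflicts with the nesting implied by the other characters — most parsimoniously interpreted as homoplasy.
C5 (derived state '+') is shared by Leptoellus and Rhizura — a synapomorphy uniting that clade.
Most parsimonious ingroup topology: ((Lithellus,Stenites),(Rhizura,Leptoellus)).
Changes per character on this tree: C1: 1; C2: 1; C3: 1; C4: 2; C5: 1.
Total = 6.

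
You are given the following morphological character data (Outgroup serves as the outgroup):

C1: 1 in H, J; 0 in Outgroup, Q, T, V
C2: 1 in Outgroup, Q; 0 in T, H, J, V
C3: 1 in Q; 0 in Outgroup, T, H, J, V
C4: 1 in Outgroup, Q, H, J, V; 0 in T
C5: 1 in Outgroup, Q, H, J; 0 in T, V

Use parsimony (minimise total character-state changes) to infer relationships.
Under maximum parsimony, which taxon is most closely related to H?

J

Character polarity is set by the outgroup: the derived state is whichever differs from the outgroup's state, so for C2, C4, C5 the derived state is '0', and for the remaining characters it is '1'.
C1: derived state '1' in H and J only — synapomorphy for {H, J}.
C2: derived state '0' in H, J, T, and V only — synapomorphy for {H, J, T, V}.
C3 (derived state '1') is unique to Q (autapomorphy; uninformative for grouping).
C4 (derived state '0') is unique to T (autapomorphy; uninformative for grouping).
Only T and V show the derived state '0' for C5, supporting them as a clade.
Most parsimonious ingroup topology: (Q,((T,V),(H,J))).
H and J form a cherry on this tree, so they are sister taxa.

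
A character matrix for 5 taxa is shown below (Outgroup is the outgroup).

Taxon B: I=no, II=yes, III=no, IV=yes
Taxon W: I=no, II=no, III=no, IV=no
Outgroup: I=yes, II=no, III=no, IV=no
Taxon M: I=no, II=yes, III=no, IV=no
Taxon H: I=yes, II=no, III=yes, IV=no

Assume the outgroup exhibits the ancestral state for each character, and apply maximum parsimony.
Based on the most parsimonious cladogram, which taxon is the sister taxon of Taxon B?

Taxon M

Character polarity is set by the outgroup: the derived state is whichever differs from the outgroup's state, so for I the derived state is 'no', and for the remaining characters it is 'yes'.
I (derived state 'no') is shared by Taxon B, Taxon M, and Taxon W — a synapomorphy uniting that clade.
II: derived state 'yes' in Taxon B and Taxon M only — synapomorphy for {Taxon B, Taxon M}.
III: derived state 'yes' in Taxon H only — an autapomorphy, so it tells us nothing about relationships among taxa.
IV (derived state 'yes') is unique to Taxon B (autapomorphy; uninformative for grouping).
Most parsimonious ingroup topology: (((Taxon B,Taxon M),Taxon W),Taxon H).
Taxon B and Taxon M form a cherry on this tree, so they are sister taxa.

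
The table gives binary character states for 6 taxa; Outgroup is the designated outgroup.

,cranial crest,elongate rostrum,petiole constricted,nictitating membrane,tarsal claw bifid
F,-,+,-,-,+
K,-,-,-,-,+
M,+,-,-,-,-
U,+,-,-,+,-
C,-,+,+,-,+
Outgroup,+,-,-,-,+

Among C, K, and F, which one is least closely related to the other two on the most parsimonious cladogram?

Character polarity is set by the outgroup: the derived state is whichever differs from the outgroup's state, so for cranial crest, tarsal claw bifid the derived state is '-', and for the remaining characters it is '+'.
Only C, F, and K show the derived state '-' for cranial crest, supporting them as a clade.
Only C and F show the derived state '+' for elongate rostrum, supporting them as a clade.
petiole constricted (derived state '+') is unique to C (autapomorphy; uninformative for grouping).
nictitating membrane (derived state '+') is unique to U (autapomorphy; uninformative for grouping).
Only M and U show the derived state '-' for tarsal claw bifid, supporting them as a clade.
Most parsimonious ingroup topology: (((C,F),K),(M,U)).
C and F share a more recent common ancestor with each other than either does with K, so K is the least closely related of the three.

K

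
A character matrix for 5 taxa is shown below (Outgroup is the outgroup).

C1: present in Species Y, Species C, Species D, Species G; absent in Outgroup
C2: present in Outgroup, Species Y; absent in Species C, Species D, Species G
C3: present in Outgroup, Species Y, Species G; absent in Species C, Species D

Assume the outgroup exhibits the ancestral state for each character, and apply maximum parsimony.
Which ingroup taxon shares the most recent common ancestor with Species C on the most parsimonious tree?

Character polarity is set by the outgroup: the derived state is whichever differs from the outgroup's state, so for C2, C3 the derived state is 'absent', and for the remaining characters it is 'present'.
C1 (derived state 'present') is shared by all ingroup taxa — unites the whole ingroup.
C2: derived state 'absent' in Species C, Species D, and Species G only — synapomorphy for {Species C, Species D, Species G}.
C3: derived state 'absent' in Species C and Species D only — synapomorphy for {Species C, Species D}.
Most parsimonious ingroup topology: (Species Y,((Species C,Species D),Species G)).
Species C and Species D form a cherry on this tree, so they are sister taxa.

Species D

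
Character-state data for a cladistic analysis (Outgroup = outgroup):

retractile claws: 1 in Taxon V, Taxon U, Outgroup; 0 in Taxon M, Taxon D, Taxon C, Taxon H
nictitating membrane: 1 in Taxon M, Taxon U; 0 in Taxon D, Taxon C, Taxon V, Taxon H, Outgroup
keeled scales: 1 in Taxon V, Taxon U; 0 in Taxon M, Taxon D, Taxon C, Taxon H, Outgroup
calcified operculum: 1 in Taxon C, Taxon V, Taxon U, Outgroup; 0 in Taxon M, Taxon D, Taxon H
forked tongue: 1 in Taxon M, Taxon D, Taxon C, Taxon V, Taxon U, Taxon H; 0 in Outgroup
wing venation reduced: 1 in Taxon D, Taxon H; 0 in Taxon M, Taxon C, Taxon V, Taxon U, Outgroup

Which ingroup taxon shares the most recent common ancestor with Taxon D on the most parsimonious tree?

Taxon H

Character polarity is set by the outgroup: the derived state is whichever differs from the outgroup's state, so for retractile claws, calcified operculum the derived state is '0', and for the remaining characters it is '1'.
retractile claws (derived state '0') is shared by Taxon C, Taxon D, Taxon H, and Taxon M — a synapomorphy uniting that clade.
nictitating membrane groups Taxon M and Taxon U, which is incompatible with the clades supported by the remaining characters; treating it as convergent (homoplasy) costs fewer steps than any alternative tree.
keeled scales: derived state '1' in Taxon U and Taxon V only — synapomorphy for {Taxon U, Taxon V}.
calcified operculum (derived state '0') is shared by Taxon D, Taxon H, and Taxon M — a synapomorphy uniting that clade.
forked tongue (derived state '1') is shared by all ingroup taxa — unites the whole ingroup.
wing venation reduced (derived state '1') is shared by Taxon D and Taxon H — a synapomorphy uniting that clade.
Most parsimonious ingroup topology: ((((Taxon H,Taxon D),Taxon M),Taxon C),(Taxon V,Taxon U)).
Taxon D and Taxon H form a cherry on this tree, so they are sister taxa.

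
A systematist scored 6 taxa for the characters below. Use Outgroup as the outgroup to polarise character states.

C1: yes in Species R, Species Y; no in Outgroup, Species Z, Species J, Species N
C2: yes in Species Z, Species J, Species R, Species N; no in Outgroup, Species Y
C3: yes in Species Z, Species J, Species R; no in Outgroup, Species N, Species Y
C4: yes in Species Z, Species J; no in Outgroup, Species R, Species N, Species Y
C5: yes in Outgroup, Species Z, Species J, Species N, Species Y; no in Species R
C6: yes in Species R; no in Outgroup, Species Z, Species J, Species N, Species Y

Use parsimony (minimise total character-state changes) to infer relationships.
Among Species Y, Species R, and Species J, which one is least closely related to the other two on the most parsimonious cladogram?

Character polarity is set by the outgroup: the derived state is whichever differs from the outgroup's state, so for C5 the derived state is 'no', and for the remaining characters it is 'yes'.
C1 (state 'yes') occurs in Species R and Species Y but conflicts with the nesting implied by the other characters — most parsimoniously interpreted as homoplasy.
C2 (derived state 'yes') is shared by Species J, Species N, Species R, and Species Z — a synapomorphy uniting that clade.
Only Species J, Species R, and Species Z show the derived state 'yes' for C3, supporting them as a clade.
C4: derived state 'yes' in Species J and Species Z only — synapomorphy for {Species J, Species Z}.
C5 (derived state 'no') is unique to Species R (autapomorphy; uninformative for grouping).
C6 (derived state 'yes') is unique to Species R (autapomorphy; uninformative for grouping).
Most parsimonious ingroup topology: ((((Species Z,Species J),Species R),Species N),Species Y).
Species J and Species R share a more recent common ancestor with each other than either does with Species Y, so Species Y is the least closely related of the three.

Species Y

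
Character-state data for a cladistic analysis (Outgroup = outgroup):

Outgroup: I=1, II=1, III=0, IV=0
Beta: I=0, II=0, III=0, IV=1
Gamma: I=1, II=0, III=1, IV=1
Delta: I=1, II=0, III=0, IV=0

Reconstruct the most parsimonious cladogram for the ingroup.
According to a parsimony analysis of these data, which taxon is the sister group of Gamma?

Beta

Character polarity is set by the outgroup: the derived state is whichever differs from the outgroup's state, so for I, II the derived state is '0', and for the remaining characters it is '1'.
I: derived state '0' in Beta only — an autapomorphy, so it tells us nothing about relationships among taxa.
II (derived state '0') is shared by all ingroup taxa — unites the whole ingroup.
III (derived state '1') is unique to Gamma (autapomorphy; uninformative for grouping).
IV (derived state '1') is shared by Beta and Gamma — a synapomorphy uniting that clade.
Most parsimonious ingroup topology: ((Beta,Gamma),Delta).
Gamma and Beta form a cherry on this tree, so they are sister taxa.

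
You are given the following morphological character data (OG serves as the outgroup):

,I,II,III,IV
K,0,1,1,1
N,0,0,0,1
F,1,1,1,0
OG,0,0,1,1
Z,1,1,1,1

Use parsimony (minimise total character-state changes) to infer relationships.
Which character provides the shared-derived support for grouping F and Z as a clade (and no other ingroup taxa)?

I

Character polarity is set by the outgroup: the derived state is whichever differs from the outgroup's state, so for III, IV the derived state is '0', and for the remaining characters it is '1'.
I (derived state '1') is shared by F and Z — a synapomorphy uniting that clade.
II (derived state '1') is shared by F, K, and Z — a synapomorphy uniting that clade.
III (derived state '0') is unique to N (autapomorphy; uninformative for grouping).
IV: derived state '0' in F only — an autapomorphy, so it tells us nothing about relationships among taxa.
Most parsimonious ingroup topology: (((Z,F),K),N).
The clade {F, Z} is supported by I: its derived state '1' occurs in exactly those taxa and in no other taxon (including the outgroup).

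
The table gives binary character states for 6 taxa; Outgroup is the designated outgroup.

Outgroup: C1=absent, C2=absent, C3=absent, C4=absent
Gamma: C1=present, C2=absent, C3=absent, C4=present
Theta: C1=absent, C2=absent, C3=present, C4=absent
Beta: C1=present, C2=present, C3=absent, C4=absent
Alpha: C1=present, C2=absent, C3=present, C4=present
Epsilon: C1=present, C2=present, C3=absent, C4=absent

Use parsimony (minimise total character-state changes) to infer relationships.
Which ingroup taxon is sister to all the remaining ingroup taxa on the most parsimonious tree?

Theta

The outgroup has state 'absent' for every character, so 'present' is the derived state throughout.
Only Alpha, Beta, Epsilon, and Gamma show the derived state 'present' for C1, supporting them as a clade.
Only Beta and Epsilon show the derived state 'present' for C2, supporting them as a clade.
C3 (state 'present') occurs in Alpha and Theta but conflicts with the nesting implied by the other characters — most parsimoniously interpreted as homoplasy.
Only Alpha and Gamma show the derived state 'present' for C4, supporting them as a clade.
Most parsimonious ingroup topology: (((Gamma,Alpha),(Beta,Epsilon)),Theta).
Theta is sister to the clade containing all other ingroup taxa, so it is the earliest-diverging (most basal) ingroup lineage.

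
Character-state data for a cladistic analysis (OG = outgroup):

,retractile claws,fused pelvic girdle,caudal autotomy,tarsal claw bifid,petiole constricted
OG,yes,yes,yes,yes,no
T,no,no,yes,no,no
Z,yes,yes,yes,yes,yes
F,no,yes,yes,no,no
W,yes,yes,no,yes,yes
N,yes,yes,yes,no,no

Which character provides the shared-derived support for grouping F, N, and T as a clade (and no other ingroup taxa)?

Character polarity is set by the outgroup: the derived state is whichever differs from the outgroup's state, so for retractile claws, fused pelvic girdle, caudal autotomy, tarsal claw bifid the derived state is 'no', and for the remaining characters it is 'yes'.
Only F and T show the derived state 'no' for retractile claws, supporting them as a clade.
fused pelvic girdle (derived state 'no') is unique to T (autapomorphy; uninformative for grouping).
caudal autotomy (derived state 'no') is unique to W (autapomorphy; uninformative for grouping).
Only F, N, and T show the derived state 'no' for tarsal claw bifid, supporting them as a clade.
petiole constricted (derived state 'yes') is shared by W and Z — a synapomorphy uniting that clade.
Most parsimonious ingroup topology: (((T,F),N),(Z,W)).
The clade {F, N, T} is supported by tarsal claw bifid: its derived state 'no' occurs in exactly those taxa and in no other taxon (including the outgroup).

tarsal claw bifid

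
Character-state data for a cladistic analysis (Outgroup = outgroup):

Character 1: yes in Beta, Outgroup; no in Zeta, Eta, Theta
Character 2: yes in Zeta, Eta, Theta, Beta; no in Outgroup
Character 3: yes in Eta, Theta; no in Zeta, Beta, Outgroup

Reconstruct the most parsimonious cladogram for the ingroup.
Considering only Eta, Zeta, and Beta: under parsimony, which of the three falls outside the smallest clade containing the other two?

Beta

Character polarity is set by the outgroup: the derived state is whichever differs from the outgroup's state, so for Character 1 the derived state is 'no', and for the remaining characters it is 'yes'.
Character 1 (derived state 'no') is shared by Eta, Theta, and Zeta — a synapomorphy uniting that clade.
Character 2 (derived state 'yes') is shared by all ingroup taxa — unites the whole ingroup.
Character 3: derived state 'yes' in Eta and Theta only — synapomorphy for {Eta, Theta}.
Most parsimonious ingroup topology: (((Theta,Eta),Zeta),Beta).
Zeta and Eta share a more recent common ancestor with each other than either does with Beta, so Beta is the least closely related of the three.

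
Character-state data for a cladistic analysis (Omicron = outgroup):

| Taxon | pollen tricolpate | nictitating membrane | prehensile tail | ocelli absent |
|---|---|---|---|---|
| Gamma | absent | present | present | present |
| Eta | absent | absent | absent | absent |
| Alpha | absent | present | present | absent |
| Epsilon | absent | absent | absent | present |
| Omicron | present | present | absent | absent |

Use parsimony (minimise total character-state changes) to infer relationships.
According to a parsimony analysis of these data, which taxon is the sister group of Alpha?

Gamma

Character polarity is set by the outgroup: the derived state is whichever differs from the outgroup's state, so for pollen tricolpate, nictitating membrane the derived state is 'absent', and for the remaining characters it is 'present'.
pollen tricolpate (derived state 'absent') is shared by all ingroup taxa — unites the whole ingroup.
nictitating membrane (derived state 'absent') is shared by Epsilon and Eta — a synapomorphy uniting that clade.
Only Alpha and Gamma show the derived state 'present' for prehensile tail, supporting them as a clade.
ocelli absent groups Epsilon and Gamma, which is incompatible with the clades supported by the remaining characters; treating it as convergent (homoplasy) costs fewer steps than any alternative tree.
Most parsimonious ingroup topology: ((Gamma,Alpha),(Epsilon,Eta)).
Alpha and Gamma form a cherry on this tree, so they are sister taxa.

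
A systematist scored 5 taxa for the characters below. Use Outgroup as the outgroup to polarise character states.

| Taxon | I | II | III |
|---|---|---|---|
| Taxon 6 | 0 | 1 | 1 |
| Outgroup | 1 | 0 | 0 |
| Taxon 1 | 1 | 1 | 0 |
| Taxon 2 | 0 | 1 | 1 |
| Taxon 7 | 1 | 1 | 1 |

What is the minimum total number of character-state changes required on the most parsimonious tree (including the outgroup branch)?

Character polarity is set by the outgroup: the derived state is whichever differs from the outgroup's state, so for I the derived state is '0', and for the remaining characters it is '1'.
I: derived state '0' in Taxon 2 and Taxon 6 only — synapomorphy for {Taxon 2, Taxon 6}.
II (derived state '1') is shared by all ingroup taxa — unites the whole ingroup.
III (derived state '1') is shared by Taxon 2, Taxon 6, and Taxon 7 — a synapomorphy uniting that clade.
Most parsimonious ingroup topology: (((Taxon 2,Taxon 6),Taxon 7),Taxon 1).
Changes per character on this tree: I: 1; II: 1; III: 1.
Total = 3.

3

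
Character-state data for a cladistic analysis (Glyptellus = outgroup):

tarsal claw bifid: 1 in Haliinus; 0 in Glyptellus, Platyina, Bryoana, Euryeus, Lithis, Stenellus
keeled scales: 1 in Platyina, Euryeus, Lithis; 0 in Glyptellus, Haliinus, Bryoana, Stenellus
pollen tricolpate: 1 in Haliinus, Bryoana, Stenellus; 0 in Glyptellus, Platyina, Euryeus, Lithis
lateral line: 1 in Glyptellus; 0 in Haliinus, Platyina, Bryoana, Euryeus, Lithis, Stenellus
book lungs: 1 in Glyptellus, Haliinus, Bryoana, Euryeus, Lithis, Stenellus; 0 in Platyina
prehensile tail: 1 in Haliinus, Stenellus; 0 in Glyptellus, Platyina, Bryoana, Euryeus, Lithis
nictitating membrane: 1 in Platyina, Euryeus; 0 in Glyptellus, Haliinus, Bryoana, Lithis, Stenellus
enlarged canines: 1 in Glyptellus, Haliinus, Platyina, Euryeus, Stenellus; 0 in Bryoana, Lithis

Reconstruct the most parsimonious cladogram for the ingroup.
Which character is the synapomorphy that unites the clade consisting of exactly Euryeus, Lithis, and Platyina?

keeled scales

Character polarity is set by the outgroup: the derived state is whichever differs from the outgroup's state, so for lateral line, book lungs, enlarged canines the derived state is '0', and for the remaining characters it is '1'.
tarsal claw bifid (derived state '1') is unique to Haliinus (autapomorphy; uninformative for grouping).
keeled scales: derived state '1' in Euryeus, Lithis, and Platyina only — synapomorphy for {Euryeus, Lithis, Platyina}.
Only Bryoana, Haliinus, and Stenellus show the derived state '1' for pollen tricolpate, supporting them as a clade.
lateral line (derived state '0') is shared by all ingroup taxa — unites the whole ingroup.
book lungs: derived state '0' in Platyina only — an autapomorphy, so it tells us nothing about relationships among taxa.
prehensile tail: derived state '1' in Haliinus and Stenellus only — synapomorphy for {Haliinus, Stenellus}.
nictitating membrane (derived state '1') is shared by Euryeus and Platyina — a synapomorphy uniting that clade.
enlarged canines (state '0') occurs in Bryoana and Lithis but conflicts with the nesting implied by the other characters — most parsimoniously interpreted as homoplasy.
Most parsimonious ingroup topology: (((Haliinus,Stenellus),Bryoana),((Platyina,Euryeus),Lithis)).
The clade {Euryeus, Lithis, Platyina} is supported by keeled scales: its derived state '1' occurs in exactly those taxa and in no other taxon (including the outgroup).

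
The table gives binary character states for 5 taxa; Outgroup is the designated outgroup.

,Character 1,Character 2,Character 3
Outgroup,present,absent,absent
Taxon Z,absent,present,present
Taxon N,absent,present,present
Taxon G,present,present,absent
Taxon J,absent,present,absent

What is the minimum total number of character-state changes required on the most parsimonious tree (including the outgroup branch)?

Character polarity is set by the outgroup: the derived state is whichever differs from the outgroup's state, so for Character 1 the derived state is 'absent', and for the remaining characters it is 'present'.
Character 1 (derived state 'absent') is shared by Taxon J, Taxon N, and Taxon Z — a synapomorphy uniting that clade.
All ingroup taxa share the derived state 'present' for Character 2; it defines the ingroup but does not resolve relationships within it.
Character 3: derived state 'present' in Taxon N and Taxon Z only — synapomorphy for {Taxon N, Taxon Z}.
Most parsimonious ingroup topology: (((Taxon Z,Taxon N),Taxon J),Taxon G).
Changes per character on this tree: Character 1: 1; Character 2: 1; Character 3: 1.
Total = 3.

3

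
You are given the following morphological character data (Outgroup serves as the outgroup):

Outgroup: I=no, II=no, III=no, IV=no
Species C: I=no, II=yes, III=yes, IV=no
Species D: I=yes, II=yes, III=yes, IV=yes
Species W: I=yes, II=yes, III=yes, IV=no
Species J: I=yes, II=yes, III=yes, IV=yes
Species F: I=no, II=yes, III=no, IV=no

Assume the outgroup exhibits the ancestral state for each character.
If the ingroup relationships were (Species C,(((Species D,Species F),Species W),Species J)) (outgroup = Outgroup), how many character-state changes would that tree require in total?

Map each character onto (Species C,(((Species D,Species F),Species W),Species J)) (rooted by Outgroup) and count the minimum state changes it requires (Fitch parsimony):
I: 2; II: 1; III: 2; IV: 2.
Total tree length = 7.

7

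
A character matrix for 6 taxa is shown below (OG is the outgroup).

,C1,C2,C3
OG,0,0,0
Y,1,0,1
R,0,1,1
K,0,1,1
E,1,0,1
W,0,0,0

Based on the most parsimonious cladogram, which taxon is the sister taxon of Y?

The outgroup has state '0' for every character, so '1' is the derived state throughout.
C1 (derived state '1') is shared by E and Y — a synapomorphy uniting that clade.
C2 (derived state '1') is shared by K and R — a synapomorphy uniting that clade.
C3: derived state '1' in E, K, R, and Y only — synapomorphy for {E, K, R, Y}.
Most parsimonious ingroup topology: (((R,K),(Y,E)),W).
Y and E form a cherry on this tree, so they are sister taxa.

E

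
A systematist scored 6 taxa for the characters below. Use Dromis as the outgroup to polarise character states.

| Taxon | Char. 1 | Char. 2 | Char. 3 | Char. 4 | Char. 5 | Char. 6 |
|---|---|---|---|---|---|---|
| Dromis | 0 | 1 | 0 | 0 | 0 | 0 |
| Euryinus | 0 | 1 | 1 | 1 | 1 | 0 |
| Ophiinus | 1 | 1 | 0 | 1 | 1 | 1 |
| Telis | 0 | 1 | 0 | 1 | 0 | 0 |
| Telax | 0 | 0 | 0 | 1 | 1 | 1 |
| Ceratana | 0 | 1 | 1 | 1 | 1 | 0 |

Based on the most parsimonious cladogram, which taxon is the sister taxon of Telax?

Ophiinus

Character polarity is set by the outgroup: the derived state is whichever differs from the outgroup's state, so for Char. 2 the derived state is '0', and for the remaining characters it is '1'.
Char. 1 (derived state '1') is unique to Ophiinus (autapomorphy; uninformative for grouping).
Char. 2: derived state '0' in Telax only — an autapomorphy, so it tells us nothing about relationships among taxa.
Char. 3: derived state '1' in Ceratana and Euryinus only — synapomorphy for {Ceratana, Euryinus}.
Char. 4 (derived state '1') is shared by all ingroup taxa — unites the whole ingroup.
Char. 5: derived state '1' in Ceratana, Euryinus, Ophiinus, and Telax only — synapomorphy for {Ceratana, Euryinus, Ophiinus, Telax}.
Char. 6 (derived state '1') is shared by Ophiinus and Telax — a synapomorphy uniting that clade.
Most parsimonious ingroup topology: (((Euryinus,Ceratana),(Ophiinus,Telax)),Telis).
Telax and Ophiinus form a cherry on this tree, so they are sister taxa.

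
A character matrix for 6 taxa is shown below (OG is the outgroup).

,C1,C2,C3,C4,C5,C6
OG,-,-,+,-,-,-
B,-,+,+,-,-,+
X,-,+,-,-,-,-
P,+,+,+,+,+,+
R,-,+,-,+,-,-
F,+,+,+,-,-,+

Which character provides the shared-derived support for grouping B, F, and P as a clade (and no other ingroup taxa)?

Character polarity is set by the outgroup: the derived state is whichever differs from the outgroup's state, so for C3 the derived state is '-', and for the remaining characters it is '+'.
C1: derived state '+' in F and P only — synapomorphy for {F, P}.
C2 (derived state '+') is shared by all ingroup taxa — unites the whole ingroup.
C3: derived state '-' in R and X only — synapomorphy for {R, X}.
C4 groups P and R, which is incompatible with the clades supported by the remaining characters; treating it as convergent (homoplasy) costs fewer steps than any alternative tree.
C5: derived state '+' in P only — an autapomorphy, so it tells us nothing about relationships among taxa.
Only B, F, and P show the derived state '+' for C6, supporting them as a clade.
Most parsimonious ingroup topology: ((B,(P,F)),(X,R)).
The clade {B, F, P} is supported by C6: its derived state '+' occurs in exactly those taxa and in no other taxon (including the outgroup).

C6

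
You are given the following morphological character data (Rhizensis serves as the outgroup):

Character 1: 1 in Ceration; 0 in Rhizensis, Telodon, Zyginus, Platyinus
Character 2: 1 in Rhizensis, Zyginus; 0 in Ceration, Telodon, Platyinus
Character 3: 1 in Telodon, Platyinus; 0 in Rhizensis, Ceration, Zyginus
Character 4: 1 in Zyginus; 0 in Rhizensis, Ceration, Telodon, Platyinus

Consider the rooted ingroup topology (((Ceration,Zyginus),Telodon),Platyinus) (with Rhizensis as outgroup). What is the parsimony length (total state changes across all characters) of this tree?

6

Map each character onto (((Ceration,Zyginus),Telodon),Platyinus) (rooted by Rhizensis) and count the minimum state changes it requires (Fitch parsimony):
Character 1: 1; Character 2: 2; Character 3: 2; Character 4: 1.
Total tree length = 6.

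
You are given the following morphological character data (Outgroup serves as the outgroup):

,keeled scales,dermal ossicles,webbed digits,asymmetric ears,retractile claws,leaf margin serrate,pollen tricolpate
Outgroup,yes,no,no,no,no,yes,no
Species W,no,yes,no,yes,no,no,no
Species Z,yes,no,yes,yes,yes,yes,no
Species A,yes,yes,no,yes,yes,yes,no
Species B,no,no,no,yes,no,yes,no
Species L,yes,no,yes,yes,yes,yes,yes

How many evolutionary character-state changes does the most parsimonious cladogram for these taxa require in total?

Character polarity is set by the outgroup: the derived state is whichever differs from the outgroup's state, so for keeled scales, leaf margin serrate the derived state is 'no', and for the remaining characters it is 'yes'.
Only Species B and Species W show the derived state 'no' for keeled scales, supporting them as a clade.
dermal ossicles groups Species A and Species W, which is incompatible with the clades supported by the remaining characters; treating it as convergent (homoplasy) costs fewer steps than any alternative tree.
webbed digits: derived state 'yes' in Species L and Species Z only — synapomorphy for {Species L, Species Z}.
All ingroup taxa share the derived state 'yes' for asymmetric ears; it defines the ingroup but does not resolve relationships within it.
retractile claws (derived state 'yes') is shared by Species A, Species L, and Species Z — a synapomorphy uniting that clade.
leaf margin serrate (derived state 'no') is unique to Species W (autapomorphy; uninformative for grouping).
pollen tricolpate (derived state 'yes') is unique to Species L (autapomorphy; uninformative for grouping).
Most parsimonious ingroup topology: ((Species W,Species B),((Species Z,Species L),Species A)).
Changes per character on this tree: keeled scales: 1; dermal ossicles: 2; webbed digits: 1; asymmetric ears: 1; retractile claws: 1; leaf margin serrate: 1; pollen tricolpate: 1.
Total = 8.

8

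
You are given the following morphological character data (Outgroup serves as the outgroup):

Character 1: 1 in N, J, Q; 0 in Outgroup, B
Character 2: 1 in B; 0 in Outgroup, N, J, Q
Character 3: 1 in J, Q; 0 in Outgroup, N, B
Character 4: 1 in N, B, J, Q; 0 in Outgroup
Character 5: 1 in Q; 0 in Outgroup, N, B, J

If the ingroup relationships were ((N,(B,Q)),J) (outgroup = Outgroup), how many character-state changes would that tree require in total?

Map each character onto ((N,(B,Q)),J) (rooted by Outgroup) and count the minimum state changes it requires (Fitch parsimony):
Character 1: 2; Character 2: 1; Character 3: 2; Character 4: 1; Character 5: 1.
Total tree length = 7.

7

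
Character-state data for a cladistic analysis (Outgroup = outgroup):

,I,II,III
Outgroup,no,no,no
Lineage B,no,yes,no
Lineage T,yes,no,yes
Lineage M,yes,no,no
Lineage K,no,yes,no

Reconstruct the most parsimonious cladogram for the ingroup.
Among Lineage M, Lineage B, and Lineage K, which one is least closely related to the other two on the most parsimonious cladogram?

Lineage M

The outgroup has state 'no' for every character, so 'yes' is the derived state throughout.
I: derived state 'yes' in Lineage M and Lineage T only — synapomorphy for {Lineage M, Lineage T}.
Only Lineage B and Lineage K show the derived state 'yes' for II, supporting them as a clade.
III: derived state 'yes' in Lineage T only — an autapomorphy, so it tells us nothing about relationships among taxa.
Most parsimonious ingroup topology: ((Lineage B,Lineage K),(Lineage T,Lineage M)).
Lineage B and Lineage K share a more recent common ancestor with each other than either does with Lineage M, so Lineage M is the least closely related of the three.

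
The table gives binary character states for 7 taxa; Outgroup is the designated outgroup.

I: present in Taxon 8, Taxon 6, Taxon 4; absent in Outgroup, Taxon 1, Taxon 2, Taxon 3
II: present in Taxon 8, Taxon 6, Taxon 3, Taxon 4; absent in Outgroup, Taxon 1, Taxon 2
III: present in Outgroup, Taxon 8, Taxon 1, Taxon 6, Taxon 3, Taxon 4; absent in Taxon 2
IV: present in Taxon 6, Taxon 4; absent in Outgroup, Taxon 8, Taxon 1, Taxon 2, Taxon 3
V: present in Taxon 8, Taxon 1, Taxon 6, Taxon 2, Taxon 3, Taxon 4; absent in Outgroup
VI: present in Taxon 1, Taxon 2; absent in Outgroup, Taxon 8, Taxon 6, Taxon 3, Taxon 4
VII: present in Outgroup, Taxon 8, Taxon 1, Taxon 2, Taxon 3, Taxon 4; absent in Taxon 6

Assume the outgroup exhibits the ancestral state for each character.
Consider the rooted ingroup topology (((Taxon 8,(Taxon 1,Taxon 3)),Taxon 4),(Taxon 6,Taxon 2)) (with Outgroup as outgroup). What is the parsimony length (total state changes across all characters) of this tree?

13

Map each character onto (((Taxon 8,(Taxon 1,Taxon 3)),Taxon 4),(Taxon 6,Taxon 2)) (rooted by Outgroup) and count the minimum state changes it requires (Fitch parsimony):
I: 3; II: 3; III: 1; IV: 2; V: 1; VI: 2; VII: 1.
Total tree length = 13.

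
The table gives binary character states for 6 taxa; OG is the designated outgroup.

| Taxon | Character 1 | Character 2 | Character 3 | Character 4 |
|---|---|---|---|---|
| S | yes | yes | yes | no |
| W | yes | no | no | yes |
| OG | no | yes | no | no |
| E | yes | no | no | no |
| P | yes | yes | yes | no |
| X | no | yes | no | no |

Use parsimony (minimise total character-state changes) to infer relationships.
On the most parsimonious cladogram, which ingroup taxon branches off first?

Character polarity is set by the outgroup: the derived state is whichever differs from the outgroup's state, so for Character 2 the derived state is 'no', and for the remaining characters it is 'yes'.
Character 1 (derived state 'yes') is shared by E, P, S, and W — a synapomorphy uniting that clade.
Character 2 (derived state 'no') is shared by E and W — a synapomorphy uniting that clade.
Only P and S show the derived state 'yes' for Character 3, supporting them as a clade.
Character 4 (derived state 'yes') is unique to W (autapomorphy; uninformative for grouping).
Most parsimonious ingroup topology: (((S,P),(W,E)),X).
X is sister to the clade containing all other ingroup taxa, so it is the earliest-diverging (most basal) ingroup lineage.

X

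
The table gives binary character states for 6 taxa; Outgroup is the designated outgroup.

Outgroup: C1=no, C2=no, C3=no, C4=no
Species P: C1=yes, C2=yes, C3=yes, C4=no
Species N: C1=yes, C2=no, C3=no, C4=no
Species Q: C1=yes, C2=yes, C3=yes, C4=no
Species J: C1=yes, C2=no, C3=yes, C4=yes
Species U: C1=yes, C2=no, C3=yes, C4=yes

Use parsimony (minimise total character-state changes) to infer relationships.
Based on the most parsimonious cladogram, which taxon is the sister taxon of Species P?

The outgroup has state 'no' for every character, so 'yes' is the derived state throughout.
C1 (derived state 'yes') is shared by all ingroup taxa — unites the whole ingroup.
C2 (derived state 'yes') is shared by Species P and Species Q — a synapomorphy uniting that clade.
C3 (derived state 'yes') is shared by Species J, Species P, Species Q, and Species U — a synapomorphy uniting that clade.
C4: derived state 'yes' in Species J and Species U only — synapomorphy for {Species J, Species U}.
Most parsimonious ingroup topology: (((Species P,Species Q),(Species J,Species U)),Species N).
Species P and Species Q form a cherry on this tree, so they are sister taxa.

Species Q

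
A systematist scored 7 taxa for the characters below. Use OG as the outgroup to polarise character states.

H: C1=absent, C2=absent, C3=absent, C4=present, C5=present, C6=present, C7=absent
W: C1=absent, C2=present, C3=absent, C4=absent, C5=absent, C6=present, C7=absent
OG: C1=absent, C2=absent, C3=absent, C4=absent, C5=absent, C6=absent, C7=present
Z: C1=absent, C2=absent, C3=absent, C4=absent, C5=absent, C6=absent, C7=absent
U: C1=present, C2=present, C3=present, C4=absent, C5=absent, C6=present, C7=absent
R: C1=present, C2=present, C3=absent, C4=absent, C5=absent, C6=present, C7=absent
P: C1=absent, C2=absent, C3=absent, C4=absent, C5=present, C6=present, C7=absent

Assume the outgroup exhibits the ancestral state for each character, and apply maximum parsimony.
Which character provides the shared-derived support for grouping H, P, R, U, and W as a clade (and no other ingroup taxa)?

C6

Character polarity is set by the outgroup: the derived state is whichever differs from the outgroup's state, so for C7 the derived state is 'absent', and for the remaining characters it is 'present'.
C1 (derived state 'present') is shared by R and U — a synapomorphy uniting that clade.
Only R, U, and W show the derived state 'present' for C2, supporting them as a clade.
C3: derived state 'present' in U only — an autapomorphy, so it tells us nothing about relationships among taxa.
C4 (derived state 'present') is unique to H (autapomorphy; uninformative for grouping).
C5 (derived state 'present') is shared by H and P — a synapomorphy uniting that clade.
C6: derived state 'present' in H, P, R, U, and W only — synapomorphy for {H, P, R, U, W}.
C7 (derived state 'absent') is shared by all ingroup taxa — unites the whole ingroup.
Most parsimonious ingroup topology: (((P,H),((R,U),W)),Z).
The clade {H, P, R, U, W} is supported by C6: its derived state 'present' occurs in exactly those taxa and in no other taxon (including the outgroup).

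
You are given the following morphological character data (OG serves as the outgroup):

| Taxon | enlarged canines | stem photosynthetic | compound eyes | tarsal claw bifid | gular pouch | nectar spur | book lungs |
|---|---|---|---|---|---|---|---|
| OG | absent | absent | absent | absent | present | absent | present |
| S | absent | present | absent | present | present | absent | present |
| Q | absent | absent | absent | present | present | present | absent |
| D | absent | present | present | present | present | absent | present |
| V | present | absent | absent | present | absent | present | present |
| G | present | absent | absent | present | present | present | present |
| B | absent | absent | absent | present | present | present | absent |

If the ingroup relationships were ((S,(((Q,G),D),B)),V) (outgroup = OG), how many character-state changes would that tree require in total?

Map each character onto ((S,(((Q,G),D),B)),V) (rooted by OG) and count the minimum state changes it requires (Fitch parsimony):
enlarged canines: 2; stem photosynthetic: 2; compound eyes: 1; tarsal claw bifid: 1; gular pouch: 1; nectar spur: 3; book lungs: 2.
Total tree length = 12.

12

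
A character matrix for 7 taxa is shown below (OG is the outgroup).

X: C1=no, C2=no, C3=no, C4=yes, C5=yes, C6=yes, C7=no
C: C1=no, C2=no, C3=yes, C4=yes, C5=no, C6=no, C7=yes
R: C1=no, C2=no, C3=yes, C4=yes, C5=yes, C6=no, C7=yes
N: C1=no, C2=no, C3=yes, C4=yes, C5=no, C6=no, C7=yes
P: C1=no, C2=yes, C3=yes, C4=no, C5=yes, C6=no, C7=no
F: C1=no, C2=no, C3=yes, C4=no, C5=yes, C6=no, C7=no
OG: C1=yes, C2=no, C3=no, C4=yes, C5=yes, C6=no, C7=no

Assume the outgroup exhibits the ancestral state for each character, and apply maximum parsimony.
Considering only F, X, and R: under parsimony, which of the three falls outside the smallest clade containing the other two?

X

Character polarity is set by the outgroup: the derived state is whichever differs from the outgroup's state, so for C1, C4, C5 the derived state is 'no', and for the remaining characters it is 'yes'.
C1 (derived state 'no') is shared by all ingroup taxa — unites the whole ingroup.
C2 (derived state 'yes') is unique to P (autapomorphy; uninformative for grouping).
Only C, F, N, P, and R show the derived state 'yes' for C3, supporting them as a clade.
C4: derived state 'no' in F and P only — synapomorphy for {F, P}.
C5 (derived state 'no') is shared by C and N — a synapomorphy uniting that clade.
C6 (derived state 'yes') is unique to X (autapomorphy; uninformative for grouping).
Only C, N, and R show the derived state 'yes' for C7, supporting them as a clade.
Most parsimonious ingroup topology: (((R,(C,N)),(P,F)),X).
F and R share a more recent common ancestor with each other than either does with X, so X is the least closely related of the three.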